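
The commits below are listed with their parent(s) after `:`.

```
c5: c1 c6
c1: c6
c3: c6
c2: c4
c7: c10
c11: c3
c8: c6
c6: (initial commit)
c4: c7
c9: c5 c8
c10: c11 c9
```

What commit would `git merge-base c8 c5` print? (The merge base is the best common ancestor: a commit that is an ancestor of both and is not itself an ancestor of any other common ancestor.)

Ancestors of c8: {c6, c8}.
Ancestors of c5: {c1, c5, c6}.
Common ancestors: {c6}.
The only common ancestor is c6, so it is the merge base.

c6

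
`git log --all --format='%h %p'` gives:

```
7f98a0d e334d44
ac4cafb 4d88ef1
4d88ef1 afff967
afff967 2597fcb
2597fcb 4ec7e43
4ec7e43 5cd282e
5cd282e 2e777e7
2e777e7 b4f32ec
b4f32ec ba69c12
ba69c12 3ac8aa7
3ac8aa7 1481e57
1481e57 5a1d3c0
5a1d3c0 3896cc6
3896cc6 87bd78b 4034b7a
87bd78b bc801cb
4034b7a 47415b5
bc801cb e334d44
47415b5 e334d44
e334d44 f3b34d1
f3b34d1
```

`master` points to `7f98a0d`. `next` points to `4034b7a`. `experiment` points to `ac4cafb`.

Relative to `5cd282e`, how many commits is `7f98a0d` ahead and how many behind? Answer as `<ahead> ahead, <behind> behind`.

1 ahead, 12 behind

Reachable from 7f98a0d: {7f98a0d, e334d44, f3b34d1}.
Reachable from 5cd282e: {1481e57, 2e777e7, 3896cc6, 3ac8aa7, 4034b7a, 47415b5, 5a1d3c0, 5cd282e, 87bd78b, b4f32ec, ba69c12, bc801cb, e334d44, f3b34d1}.
Only in 7f98a0d's history (ahead): {7f98a0d} — 1.
Only in 5cd282e's history (behind): {1481e57, 2e777e7, 3896cc6, 3ac8aa7, 4034b7a, 47415b5, 5a1d3c0, 5cd282e, 87bd78b, b4f32ec, ba69c12, bc801cb} — 12.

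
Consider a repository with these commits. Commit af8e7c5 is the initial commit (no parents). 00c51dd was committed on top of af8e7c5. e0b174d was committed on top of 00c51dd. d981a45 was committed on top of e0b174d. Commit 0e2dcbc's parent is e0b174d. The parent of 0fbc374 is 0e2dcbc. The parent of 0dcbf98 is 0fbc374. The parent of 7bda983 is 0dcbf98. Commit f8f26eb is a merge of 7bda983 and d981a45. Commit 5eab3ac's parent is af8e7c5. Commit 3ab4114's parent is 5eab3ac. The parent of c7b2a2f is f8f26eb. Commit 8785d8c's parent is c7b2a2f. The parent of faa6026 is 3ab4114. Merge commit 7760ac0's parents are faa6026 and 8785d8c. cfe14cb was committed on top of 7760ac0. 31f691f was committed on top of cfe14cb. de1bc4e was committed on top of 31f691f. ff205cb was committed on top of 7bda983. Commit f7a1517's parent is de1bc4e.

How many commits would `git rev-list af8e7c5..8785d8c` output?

Reachable from 8785d8c: {00c51dd, 0dcbf98, 0e2dcbc, 0fbc374, 7bda983, 8785d8c, af8e7c5, c7b2a2f, d981a45, e0b174d, f8f26eb}.
Reachable from af8e7c5: {af8e7c5}.
In 8785d8c's history but not af8e7c5's: {00c51dd, 0dcbf98, 0e2dcbc, 0fbc374, 7bda983, 8785d8c, c7b2a2f, d981a45, e0b174d, f8f26eb} — 10 commits.

10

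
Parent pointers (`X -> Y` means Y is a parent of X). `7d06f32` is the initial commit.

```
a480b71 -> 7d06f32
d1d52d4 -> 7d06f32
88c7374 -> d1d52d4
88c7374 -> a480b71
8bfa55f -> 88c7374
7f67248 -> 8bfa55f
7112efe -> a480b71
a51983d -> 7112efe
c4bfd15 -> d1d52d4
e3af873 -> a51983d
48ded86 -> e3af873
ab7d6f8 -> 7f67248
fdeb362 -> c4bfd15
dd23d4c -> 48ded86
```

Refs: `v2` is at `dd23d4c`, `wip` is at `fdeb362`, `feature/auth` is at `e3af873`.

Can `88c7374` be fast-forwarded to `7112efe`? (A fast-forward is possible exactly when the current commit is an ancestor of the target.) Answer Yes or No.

A fast-forward from 88c7374 to 7112efe is possible iff 88c7374 is an ancestor of 7112efe.
Ancestors of 7112efe: {7112efe, 7d06f32, a480b71}.
88c7374 is not among them, so fast-forward is not possible.

No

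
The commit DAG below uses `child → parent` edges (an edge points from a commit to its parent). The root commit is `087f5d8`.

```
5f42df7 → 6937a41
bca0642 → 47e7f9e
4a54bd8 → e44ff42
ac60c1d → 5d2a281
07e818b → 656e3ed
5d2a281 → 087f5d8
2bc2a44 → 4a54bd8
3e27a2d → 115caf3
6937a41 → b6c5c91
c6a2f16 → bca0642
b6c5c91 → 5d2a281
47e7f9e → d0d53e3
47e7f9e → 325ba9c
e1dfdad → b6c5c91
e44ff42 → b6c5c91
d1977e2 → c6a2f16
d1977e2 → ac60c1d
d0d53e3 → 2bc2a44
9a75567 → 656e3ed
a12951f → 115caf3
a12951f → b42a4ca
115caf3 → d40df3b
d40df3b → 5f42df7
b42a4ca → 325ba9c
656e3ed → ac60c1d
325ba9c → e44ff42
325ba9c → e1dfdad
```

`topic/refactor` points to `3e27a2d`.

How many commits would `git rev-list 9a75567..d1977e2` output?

11

Reachable from d1977e2: {087f5d8, 2bc2a44, 325ba9c, 47e7f9e, 4a54bd8, 5d2a281, ac60c1d, b6c5c91, bca0642, c6a2f16, d0d53e3, d1977e2, e1dfdad, e44ff42}.
Reachable from 9a75567: {087f5d8, 5d2a281, 656e3ed, 9a75567, ac60c1d}.
In d1977e2's history but not 9a75567's: {2bc2a44, 325ba9c, 47e7f9e, 4a54bd8, b6c5c91, bca0642, c6a2f16, d0d53e3, d1977e2, e1dfdad, e44ff42} — 11 commits.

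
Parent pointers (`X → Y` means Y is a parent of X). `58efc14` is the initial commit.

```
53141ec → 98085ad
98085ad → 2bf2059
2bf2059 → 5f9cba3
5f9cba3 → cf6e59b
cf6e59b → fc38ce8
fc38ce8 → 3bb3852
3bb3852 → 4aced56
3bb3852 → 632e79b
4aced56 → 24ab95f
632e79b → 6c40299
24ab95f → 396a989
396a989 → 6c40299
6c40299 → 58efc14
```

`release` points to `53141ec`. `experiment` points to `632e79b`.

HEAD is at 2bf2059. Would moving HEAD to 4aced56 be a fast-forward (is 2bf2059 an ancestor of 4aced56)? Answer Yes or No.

A fast-forward from 2bf2059 to 4aced56 is possible iff 2bf2059 is an ancestor of 4aced56.
Ancestors of 4aced56: {24ab95f, 396a989, 4aced56, 58efc14, 6c40299}.
2bf2059 is not among them, so fast-forward is not possible.

No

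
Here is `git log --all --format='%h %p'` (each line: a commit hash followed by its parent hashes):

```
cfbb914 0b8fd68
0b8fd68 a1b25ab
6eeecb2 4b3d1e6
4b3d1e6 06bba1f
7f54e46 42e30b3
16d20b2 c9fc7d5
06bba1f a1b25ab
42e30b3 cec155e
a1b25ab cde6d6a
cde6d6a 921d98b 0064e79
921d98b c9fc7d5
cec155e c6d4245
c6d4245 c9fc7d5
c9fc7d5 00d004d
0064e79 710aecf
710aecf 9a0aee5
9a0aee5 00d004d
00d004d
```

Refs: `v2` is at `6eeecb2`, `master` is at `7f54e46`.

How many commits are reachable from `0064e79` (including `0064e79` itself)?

4

Walking parent pointers from 0064e79: reachable set = {0064e79, 00d004d, 710aecf, 9a0aee5}.
That is 4 commits.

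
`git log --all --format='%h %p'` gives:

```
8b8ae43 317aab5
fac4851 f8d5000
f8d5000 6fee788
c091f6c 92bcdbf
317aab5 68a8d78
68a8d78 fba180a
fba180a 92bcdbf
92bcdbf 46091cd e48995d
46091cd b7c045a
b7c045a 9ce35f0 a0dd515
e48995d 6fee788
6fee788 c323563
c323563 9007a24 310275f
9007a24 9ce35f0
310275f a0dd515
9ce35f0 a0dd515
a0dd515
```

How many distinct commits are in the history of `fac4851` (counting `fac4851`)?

Walking parent pointers from fac4851: reachable set = {310275f, 6fee788, 9007a24, 9ce35f0, a0dd515, c323563, f8d5000, fac4851}.
That is 8 commits.

8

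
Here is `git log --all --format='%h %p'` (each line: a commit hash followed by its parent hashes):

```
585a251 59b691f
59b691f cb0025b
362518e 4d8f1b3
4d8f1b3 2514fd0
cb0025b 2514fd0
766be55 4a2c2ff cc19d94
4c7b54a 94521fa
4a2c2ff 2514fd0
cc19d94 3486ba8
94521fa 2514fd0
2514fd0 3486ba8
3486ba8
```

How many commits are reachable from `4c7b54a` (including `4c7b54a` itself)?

Walking parent pointers from 4c7b54a: reachable set = {2514fd0, 3486ba8, 4c7b54a, 94521fa}.
That is 4 commits.

4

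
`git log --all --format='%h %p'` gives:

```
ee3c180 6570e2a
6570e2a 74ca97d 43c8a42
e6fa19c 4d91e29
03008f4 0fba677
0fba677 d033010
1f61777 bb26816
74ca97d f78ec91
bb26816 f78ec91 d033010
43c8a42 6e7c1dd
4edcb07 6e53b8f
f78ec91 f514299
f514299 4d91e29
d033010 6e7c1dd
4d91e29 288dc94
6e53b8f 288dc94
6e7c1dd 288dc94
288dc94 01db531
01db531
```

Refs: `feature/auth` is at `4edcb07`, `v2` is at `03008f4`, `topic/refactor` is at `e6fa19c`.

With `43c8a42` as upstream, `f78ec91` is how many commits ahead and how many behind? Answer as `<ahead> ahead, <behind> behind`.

3 ahead, 2 behind

Reachable from f78ec91: {01db531, 288dc94, 4d91e29, f514299, f78ec91}.
Reachable from 43c8a42: {01db531, 288dc94, 43c8a42, 6e7c1dd}.
Only in f78ec91's history (ahead): {4d91e29, f514299, f78ec91} — 3.
Only in 43c8a42's history (behind): {43c8a42, 6e7c1dd} — 2.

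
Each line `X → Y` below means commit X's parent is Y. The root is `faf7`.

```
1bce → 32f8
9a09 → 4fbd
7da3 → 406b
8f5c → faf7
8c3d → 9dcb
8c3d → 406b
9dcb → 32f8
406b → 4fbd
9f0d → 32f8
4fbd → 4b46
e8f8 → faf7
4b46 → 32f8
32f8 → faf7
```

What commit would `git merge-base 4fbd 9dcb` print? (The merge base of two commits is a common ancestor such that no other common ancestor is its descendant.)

Ancestors of 4fbd: {32f8, 4b46, 4fbd, faf7}.
Ancestors of 9dcb: {32f8, 9dcb, faf7}.
Common ancestors: {32f8, faf7}.
Among these, 32f8 is not an ancestor of any other common ancestor — it is the merge base.

32f8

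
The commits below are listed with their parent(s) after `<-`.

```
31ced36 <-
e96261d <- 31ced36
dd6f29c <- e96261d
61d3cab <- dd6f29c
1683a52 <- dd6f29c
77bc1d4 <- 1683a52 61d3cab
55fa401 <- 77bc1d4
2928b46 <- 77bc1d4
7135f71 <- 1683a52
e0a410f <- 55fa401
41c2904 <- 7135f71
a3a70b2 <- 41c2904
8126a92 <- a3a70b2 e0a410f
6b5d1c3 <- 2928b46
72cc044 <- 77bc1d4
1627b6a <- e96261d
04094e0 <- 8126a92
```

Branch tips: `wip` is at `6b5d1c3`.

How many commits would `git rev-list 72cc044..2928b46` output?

Reachable from 2928b46: {1683a52, 2928b46, 31ced36, 61d3cab, 77bc1d4, dd6f29c, e96261d}.
Reachable from 72cc044: {1683a52, 31ced36, 61d3cab, 72cc044, 77bc1d4, dd6f29c, e96261d}.
In 2928b46's history but not 72cc044's: {2928b46} — 1 commit.

1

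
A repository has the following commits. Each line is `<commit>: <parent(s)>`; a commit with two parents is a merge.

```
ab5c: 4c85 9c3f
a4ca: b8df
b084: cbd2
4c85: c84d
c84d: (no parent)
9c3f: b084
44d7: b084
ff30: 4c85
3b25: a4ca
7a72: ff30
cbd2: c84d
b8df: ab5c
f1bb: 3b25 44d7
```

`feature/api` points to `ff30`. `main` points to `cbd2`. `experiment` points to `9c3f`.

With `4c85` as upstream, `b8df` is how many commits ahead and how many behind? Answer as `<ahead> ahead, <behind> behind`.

5 ahead, 0 behind

Reachable from b8df: {4c85, 9c3f, ab5c, b084, b8df, c84d, cbd2}.
Reachable from 4c85: {4c85, c84d}.
Only in b8df's history (ahead): {9c3f, ab5c, b084, b8df, cbd2} — 5.
Only in 4c85's history (behind): {} — 0.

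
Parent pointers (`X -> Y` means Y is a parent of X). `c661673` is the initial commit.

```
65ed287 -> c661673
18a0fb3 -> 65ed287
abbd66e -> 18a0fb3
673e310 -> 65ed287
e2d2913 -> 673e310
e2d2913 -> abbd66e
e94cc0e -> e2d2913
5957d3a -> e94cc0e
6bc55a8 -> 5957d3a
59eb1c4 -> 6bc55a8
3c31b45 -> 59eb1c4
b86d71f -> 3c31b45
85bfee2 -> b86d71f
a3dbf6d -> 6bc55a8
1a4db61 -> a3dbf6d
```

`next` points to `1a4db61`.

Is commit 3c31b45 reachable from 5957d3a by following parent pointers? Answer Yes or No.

No

Ancestors of 5957d3a: {18a0fb3, 5957d3a, 65ed287, 673e310, abbd66e, c661673, e2d2913, e94cc0e}.
3c31b45 is not in that set, so it is not an ancestor of 5957d3a.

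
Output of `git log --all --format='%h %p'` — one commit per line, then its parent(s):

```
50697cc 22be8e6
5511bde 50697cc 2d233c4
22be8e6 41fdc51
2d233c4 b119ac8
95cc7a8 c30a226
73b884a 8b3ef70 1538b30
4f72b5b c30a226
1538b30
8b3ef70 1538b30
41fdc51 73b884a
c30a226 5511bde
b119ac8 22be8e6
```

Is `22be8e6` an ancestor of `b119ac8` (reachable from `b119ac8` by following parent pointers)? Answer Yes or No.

Ancestors of b119ac8 (commits reachable by following parents): {1538b30, 22be8e6, 41fdc51, 73b884a, 8b3ef70, b119ac8}.
22be8e6 is in that set, so it is an ancestor of b119ac8.

Yes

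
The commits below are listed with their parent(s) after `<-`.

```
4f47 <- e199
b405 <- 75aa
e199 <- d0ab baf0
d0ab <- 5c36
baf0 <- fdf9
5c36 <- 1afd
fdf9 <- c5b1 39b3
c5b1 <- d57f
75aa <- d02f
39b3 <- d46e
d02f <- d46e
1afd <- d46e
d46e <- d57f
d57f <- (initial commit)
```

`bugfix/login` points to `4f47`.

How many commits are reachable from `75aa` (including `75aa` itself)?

Walking parent pointers from 75aa: reachable set = {75aa, d02f, d46e, d57f}.
That is 4 commits.

4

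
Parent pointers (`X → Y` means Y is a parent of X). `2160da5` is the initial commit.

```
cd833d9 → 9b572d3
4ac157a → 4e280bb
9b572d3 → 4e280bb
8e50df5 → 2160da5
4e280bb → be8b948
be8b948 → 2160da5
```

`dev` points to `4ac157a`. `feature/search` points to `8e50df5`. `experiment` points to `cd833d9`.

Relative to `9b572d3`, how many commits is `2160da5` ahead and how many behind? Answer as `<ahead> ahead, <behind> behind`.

Reachable from 2160da5: {2160da5}.
Reachable from 9b572d3: {2160da5, 4e280bb, 9b572d3, be8b948}.
Only in 2160da5's history (ahead): {} — 0.
Only in 9b572d3's history (behind): {4e280bb, 9b572d3, be8b948} — 3.

0 ahead, 3 behind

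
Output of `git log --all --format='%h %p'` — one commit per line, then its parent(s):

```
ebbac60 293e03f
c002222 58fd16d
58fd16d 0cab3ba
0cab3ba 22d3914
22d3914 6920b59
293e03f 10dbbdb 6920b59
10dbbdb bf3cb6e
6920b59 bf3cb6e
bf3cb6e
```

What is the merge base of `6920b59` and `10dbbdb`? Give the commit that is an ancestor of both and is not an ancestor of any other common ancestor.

bf3cb6e

Ancestors of 6920b59: {6920b59, bf3cb6e}.
Ancestors of 10dbbdb: {10dbbdb, bf3cb6e}.
Common ancestors: {bf3cb6e}.
The only common ancestor is bf3cb6e, so it is the merge base.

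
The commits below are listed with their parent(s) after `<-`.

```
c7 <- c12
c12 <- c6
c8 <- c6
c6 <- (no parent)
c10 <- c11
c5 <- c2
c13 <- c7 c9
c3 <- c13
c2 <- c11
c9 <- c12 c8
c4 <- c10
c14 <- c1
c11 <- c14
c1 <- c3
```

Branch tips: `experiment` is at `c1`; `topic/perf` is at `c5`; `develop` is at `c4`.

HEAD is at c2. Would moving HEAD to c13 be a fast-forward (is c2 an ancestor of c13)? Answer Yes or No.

A fast-forward from c2 to c13 is possible iff c2 is an ancestor of c13.
Ancestors of c13: {c12, c13, c6, c7, c8, c9}.
c2 is not among them, so fast-forward is not possible.

No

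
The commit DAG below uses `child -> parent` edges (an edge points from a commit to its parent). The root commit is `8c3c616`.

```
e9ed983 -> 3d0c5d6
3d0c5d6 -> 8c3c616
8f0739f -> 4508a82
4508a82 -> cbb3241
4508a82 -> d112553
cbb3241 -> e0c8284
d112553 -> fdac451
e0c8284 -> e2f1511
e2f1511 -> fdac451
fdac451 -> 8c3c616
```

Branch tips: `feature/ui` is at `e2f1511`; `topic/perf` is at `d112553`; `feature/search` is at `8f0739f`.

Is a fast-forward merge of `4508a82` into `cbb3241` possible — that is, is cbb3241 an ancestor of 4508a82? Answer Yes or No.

A fast-forward from cbb3241 to 4508a82 is possible iff cbb3241 is an ancestor of 4508a82.
Ancestors of 4508a82: {4508a82, 8c3c616, cbb3241, d112553, e0c8284, e2f1511, fdac451}.
cbb3241 is among them, so fast-forward is possible.

Yes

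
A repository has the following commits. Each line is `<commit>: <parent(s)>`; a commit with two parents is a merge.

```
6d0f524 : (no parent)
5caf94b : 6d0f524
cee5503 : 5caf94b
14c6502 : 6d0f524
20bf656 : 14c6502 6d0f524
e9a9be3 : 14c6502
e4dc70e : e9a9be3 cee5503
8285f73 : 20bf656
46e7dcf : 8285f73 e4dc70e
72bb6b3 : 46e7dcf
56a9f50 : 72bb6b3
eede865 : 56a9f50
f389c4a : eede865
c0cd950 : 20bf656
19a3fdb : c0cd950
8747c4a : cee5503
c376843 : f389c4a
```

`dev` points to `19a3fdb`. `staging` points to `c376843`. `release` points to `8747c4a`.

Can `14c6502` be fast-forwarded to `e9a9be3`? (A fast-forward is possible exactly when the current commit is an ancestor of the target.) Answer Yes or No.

A fast-forward from 14c6502 to e9a9be3 is possible iff 14c6502 is an ancestor of e9a9be3.
Ancestors of e9a9be3: {14c6502, 6d0f524, e9a9be3}.
14c6502 is among them, so fast-forward is possible.

Yes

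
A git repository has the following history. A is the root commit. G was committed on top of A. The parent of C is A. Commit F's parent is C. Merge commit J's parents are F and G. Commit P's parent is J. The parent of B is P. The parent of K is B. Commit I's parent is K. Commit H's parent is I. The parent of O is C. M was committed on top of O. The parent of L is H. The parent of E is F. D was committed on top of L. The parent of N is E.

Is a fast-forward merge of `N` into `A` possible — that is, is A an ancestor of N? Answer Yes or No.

A fast-forward from A to N is possible iff A is an ancestor of N.
Ancestors of N: {A, C, E, F, N}.
A is among them, so fast-forward is possible.

Yes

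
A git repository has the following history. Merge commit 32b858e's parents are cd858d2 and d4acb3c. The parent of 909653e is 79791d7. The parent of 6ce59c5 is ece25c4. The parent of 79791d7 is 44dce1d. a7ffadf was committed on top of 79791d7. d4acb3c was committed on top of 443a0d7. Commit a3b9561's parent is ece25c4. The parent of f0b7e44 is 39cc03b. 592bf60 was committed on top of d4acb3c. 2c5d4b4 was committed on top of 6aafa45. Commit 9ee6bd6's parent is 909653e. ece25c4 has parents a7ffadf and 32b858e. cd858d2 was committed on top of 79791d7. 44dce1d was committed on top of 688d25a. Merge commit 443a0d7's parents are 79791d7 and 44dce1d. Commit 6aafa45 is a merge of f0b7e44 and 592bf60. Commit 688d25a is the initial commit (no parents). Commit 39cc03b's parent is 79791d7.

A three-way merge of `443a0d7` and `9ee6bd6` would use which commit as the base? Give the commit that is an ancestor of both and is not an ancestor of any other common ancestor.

79791d7

Ancestors of 443a0d7: {443a0d7, 44dce1d, 688d25a, 79791d7}.
Ancestors of 9ee6bd6: {44dce1d, 688d25a, 79791d7, 909653e, 9ee6bd6}.
Common ancestors: {44dce1d, 688d25a, 79791d7}.
Among these, 79791d7 is not an ancestor of any other common ancestor — it is the merge base.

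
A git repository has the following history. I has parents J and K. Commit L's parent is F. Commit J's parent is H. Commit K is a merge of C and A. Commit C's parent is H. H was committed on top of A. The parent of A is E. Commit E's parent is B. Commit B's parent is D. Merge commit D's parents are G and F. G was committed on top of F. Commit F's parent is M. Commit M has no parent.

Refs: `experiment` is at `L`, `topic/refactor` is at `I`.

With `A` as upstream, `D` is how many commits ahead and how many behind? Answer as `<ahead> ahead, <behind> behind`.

0 ahead, 3 behind

Reachable from D: {D, F, G, M}.
Reachable from A: {A, B, D, E, F, G, M}.
Only in D's history (ahead): {} — 0.
Only in A's history (behind): {A, B, E} — 3.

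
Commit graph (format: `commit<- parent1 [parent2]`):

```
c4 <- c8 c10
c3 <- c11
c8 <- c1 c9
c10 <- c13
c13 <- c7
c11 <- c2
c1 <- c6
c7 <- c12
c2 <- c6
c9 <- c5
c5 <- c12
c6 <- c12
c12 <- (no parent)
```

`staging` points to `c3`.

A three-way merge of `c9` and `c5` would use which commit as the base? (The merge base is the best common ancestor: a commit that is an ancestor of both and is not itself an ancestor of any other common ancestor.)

Ancestors of c9: {c12, c5, c9}.
Ancestors of c5: {c12, c5}.
Common ancestors: {c12, c5}.
Among these, c5 is not an ancestor of any other common ancestor — it is the merge base.

c5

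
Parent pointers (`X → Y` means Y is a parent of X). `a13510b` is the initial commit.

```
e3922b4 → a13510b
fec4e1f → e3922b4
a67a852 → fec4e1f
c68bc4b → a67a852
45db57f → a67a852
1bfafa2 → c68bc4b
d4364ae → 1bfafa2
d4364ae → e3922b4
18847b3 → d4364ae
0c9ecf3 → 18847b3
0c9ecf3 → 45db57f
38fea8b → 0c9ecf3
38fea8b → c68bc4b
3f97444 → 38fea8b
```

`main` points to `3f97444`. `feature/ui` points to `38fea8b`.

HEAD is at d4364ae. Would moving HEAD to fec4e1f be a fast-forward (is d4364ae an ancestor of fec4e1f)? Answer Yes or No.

No

A fast-forward from d4364ae to fec4e1f is possible iff d4364ae is an ancestor of fec4e1f.
Ancestors of fec4e1f: {a13510b, e3922b4, fec4e1f}.
d4364ae is not among them, so fast-forward is not possible.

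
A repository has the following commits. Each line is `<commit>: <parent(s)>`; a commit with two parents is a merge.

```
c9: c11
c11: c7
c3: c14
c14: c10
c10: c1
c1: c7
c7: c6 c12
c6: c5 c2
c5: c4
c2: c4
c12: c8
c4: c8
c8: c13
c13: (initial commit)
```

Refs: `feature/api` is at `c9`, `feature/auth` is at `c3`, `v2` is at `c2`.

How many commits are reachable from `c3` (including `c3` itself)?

Walking parent pointers from c3: reachable set = {c1, c10, c12, c13, c14, c2, c3, c4, c5, c6, c7, c8}.
That is 12 commits.

12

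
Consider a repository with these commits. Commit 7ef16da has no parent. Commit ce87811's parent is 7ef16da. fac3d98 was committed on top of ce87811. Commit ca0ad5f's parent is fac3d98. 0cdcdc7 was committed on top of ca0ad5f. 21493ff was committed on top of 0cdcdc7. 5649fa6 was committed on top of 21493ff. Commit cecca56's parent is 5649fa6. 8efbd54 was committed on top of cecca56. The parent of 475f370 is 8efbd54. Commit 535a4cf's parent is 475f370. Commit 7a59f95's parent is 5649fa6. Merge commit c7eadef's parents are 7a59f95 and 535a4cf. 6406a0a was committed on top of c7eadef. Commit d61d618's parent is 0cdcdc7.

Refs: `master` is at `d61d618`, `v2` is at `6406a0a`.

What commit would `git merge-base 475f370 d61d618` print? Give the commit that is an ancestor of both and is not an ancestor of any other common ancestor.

0cdcdc7

Ancestors of 475f370: {0cdcdc7, 21493ff, 475f370, 5649fa6, 7ef16da, 8efbd54, ca0ad5f, ce87811, cecca56, fac3d98}.
Ancestors of d61d618: {0cdcdc7, 7ef16da, ca0ad5f, ce87811, d61d618, fac3d98}.
Common ancestors: {0cdcdc7, 7ef16da, ca0ad5f, ce87811, fac3d98}.
Among these, 0cdcdc7 is not an ancestor of any other common ancestor — it is the merge base.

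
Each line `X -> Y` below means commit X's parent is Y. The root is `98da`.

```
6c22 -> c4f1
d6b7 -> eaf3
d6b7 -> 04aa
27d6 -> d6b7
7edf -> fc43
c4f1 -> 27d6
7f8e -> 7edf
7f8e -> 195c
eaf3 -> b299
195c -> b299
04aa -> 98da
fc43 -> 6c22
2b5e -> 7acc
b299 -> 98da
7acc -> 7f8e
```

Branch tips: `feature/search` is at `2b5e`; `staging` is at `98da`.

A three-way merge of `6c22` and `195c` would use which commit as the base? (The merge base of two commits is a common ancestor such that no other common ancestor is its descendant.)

b299

Ancestors of 6c22: {04aa, 27d6, 6c22, 98da, b299, c4f1, d6b7, eaf3}.
Ancestors of 195c: {195c, 98da, b299}.
Common ancestors: {98da, b299}.
Among these, b299 is not an ancestor of any other common ancestor — it is the merge base.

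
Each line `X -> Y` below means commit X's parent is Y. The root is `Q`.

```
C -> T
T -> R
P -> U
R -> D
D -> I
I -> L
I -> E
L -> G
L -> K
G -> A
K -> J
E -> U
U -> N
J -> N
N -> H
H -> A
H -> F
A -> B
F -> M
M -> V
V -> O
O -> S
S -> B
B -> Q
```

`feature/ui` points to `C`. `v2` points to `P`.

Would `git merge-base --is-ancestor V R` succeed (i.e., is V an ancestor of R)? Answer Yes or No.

Yes

Ancestors of R (commits reachable by following parents): {A, B, D, E, F, G, H, I, J, K, L, M, N, O, Q, R, S, U, V}.
V is in that set, so it is an ancestor of R.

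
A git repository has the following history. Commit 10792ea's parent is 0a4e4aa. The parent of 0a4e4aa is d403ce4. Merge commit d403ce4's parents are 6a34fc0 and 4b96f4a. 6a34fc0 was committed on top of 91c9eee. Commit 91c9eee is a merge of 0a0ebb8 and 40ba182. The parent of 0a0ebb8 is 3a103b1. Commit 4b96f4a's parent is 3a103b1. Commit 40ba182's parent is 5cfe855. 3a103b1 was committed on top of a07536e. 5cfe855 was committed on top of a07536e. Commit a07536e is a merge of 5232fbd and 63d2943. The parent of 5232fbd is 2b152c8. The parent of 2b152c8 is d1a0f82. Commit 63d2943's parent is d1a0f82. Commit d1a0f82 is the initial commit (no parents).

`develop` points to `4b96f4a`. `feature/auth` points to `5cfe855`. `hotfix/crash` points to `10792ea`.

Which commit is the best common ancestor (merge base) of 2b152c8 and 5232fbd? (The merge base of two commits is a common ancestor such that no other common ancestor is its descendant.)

Ancestors of 2b152c8: {2b152c8, d1a0f82}.
Ancestors of 5232fbd: {2b152c8, 5232fbd, d1a0f82}.
Common ancestors: {2b152c8, d1a0f82}.
Among these, 2b152c8 is not an ancestor of any other common ancestor — it is the merge base.

2b152c8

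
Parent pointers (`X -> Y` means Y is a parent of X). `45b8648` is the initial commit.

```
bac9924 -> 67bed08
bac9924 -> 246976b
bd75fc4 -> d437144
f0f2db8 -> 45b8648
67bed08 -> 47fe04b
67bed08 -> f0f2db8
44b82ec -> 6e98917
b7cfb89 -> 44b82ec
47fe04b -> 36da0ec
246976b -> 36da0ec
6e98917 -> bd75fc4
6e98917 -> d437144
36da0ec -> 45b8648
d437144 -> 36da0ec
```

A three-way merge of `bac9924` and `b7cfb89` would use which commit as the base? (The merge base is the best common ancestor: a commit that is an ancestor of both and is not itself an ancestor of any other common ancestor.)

Ancestors of bac9924: {246976b, 36da0ec, 45b8648, 47fe04b, 67bed08, bac9924, f0f2db8}.
Ancestors of b7cfb89: {36da0ec, 44b82ec, 45b8648, 6e98917, b7cfb89, bd75fc4, d437144}.
Common ancestors: {36da0ec, 45b8648}.
Among these, 36da0ec is not an ancestor of any other common ancestor — it is the merge base.

36da0ec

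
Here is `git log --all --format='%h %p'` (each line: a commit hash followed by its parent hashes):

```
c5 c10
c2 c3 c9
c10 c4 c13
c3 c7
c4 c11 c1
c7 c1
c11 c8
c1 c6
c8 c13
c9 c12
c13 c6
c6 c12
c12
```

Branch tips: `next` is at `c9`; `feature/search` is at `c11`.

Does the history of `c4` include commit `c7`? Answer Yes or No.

Ancestors of c4: {c1, c11, c12, c13, c4, c6, c8}.
c7 is not in that set, so it is not an ancestor of c4.

No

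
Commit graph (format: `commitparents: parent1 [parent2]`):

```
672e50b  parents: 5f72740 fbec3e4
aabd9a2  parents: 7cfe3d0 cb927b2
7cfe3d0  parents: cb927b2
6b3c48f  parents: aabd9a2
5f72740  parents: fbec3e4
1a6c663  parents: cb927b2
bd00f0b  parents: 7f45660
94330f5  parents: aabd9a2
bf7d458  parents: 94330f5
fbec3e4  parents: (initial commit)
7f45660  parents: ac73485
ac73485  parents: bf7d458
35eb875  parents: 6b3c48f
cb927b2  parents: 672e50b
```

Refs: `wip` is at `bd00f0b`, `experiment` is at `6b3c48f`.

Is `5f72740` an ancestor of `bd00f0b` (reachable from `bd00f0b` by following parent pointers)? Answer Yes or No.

Ancestors of bd00f0b (commits reachable by following parents): {5f72740, 672e50b, 7cfe3d0, 7f45660, 94330f5, aabd9a2, ac73485, bd00f0b, bf7d458, cb927b2, fbec3e4}.
5f72740 is in that set, so it is an ancestor of bd00f0b.

Yes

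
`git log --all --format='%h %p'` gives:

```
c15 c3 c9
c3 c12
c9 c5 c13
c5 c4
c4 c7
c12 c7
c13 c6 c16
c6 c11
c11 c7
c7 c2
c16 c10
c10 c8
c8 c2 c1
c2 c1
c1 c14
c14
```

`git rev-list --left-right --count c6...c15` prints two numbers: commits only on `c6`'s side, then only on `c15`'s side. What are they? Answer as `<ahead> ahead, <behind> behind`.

0 ahead, 10 behind

Reachable from c6: {c1, c11, c14, c2, c6, c7}.
Reachable from c15: {c1, c10, c11, c12, c13, c14, c15, c16, c2, c3, c4, c5, c6, c7, c8, c9}.
Only in c6's history (ahead): {} — 0.
Only in c15's history (behind): {c10, c12, c13, c15, c16, c3, c4, c5, c8, c9} — 10.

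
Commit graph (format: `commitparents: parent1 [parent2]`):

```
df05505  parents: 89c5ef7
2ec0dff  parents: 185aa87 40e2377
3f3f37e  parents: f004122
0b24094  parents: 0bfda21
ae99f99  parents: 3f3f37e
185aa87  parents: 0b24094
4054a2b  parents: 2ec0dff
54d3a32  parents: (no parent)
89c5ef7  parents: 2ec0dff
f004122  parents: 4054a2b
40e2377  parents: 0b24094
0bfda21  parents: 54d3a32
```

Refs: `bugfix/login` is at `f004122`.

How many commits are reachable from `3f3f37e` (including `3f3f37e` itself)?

9

Walking parent pointers from 3f3f37e: reachable set = {0b24094, 0bfda21, 185aa87, 2ec0dff, 3f3f37e, 4054a2b, 40e2377, 54d3a32, f004122}.
That is 9 commits.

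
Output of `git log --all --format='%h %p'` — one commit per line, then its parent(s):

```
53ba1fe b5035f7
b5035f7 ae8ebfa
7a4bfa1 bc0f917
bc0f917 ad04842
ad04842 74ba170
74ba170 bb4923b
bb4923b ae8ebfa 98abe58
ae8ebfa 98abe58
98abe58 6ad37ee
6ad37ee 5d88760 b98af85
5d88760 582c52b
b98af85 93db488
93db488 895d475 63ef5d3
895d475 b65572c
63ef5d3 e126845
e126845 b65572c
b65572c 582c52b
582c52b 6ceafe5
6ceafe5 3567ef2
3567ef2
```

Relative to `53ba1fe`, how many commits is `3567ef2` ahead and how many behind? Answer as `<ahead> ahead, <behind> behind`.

0 ahead, 14 behind

Reachable from 3567ef2: {3567ef2}.
Reachable from 53ba1fe: {3567ef2, 53ba1fe, 582c52b, 5d88760, 63ef5d3, 6ad37ee, 6ceafe5, 895d475, 93db488, 98abe58, ae8ebfa, b5035f7, b65572c, b98af85, e126845}.
Only in 3567ef2's history (ahead): {} — 0.
Only in 53ba1fe's history (behind): {53ba1fe, 582c52b, 5d88760, 63ef5d3, 6ad37ee, 6ceafe5, 895d475, 93db488, 98abe58, ae8ebfa, b5035f7, b65572c, b98af85, e126845} — 14.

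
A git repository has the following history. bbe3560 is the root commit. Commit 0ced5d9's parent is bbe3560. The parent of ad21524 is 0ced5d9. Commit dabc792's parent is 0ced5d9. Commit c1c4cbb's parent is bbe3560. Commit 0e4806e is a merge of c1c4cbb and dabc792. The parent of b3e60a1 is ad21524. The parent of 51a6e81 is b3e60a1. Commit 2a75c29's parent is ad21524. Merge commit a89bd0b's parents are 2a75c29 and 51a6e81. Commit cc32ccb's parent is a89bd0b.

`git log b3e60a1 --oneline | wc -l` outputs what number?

4

Walking parent pointers from b3e60a1: reachable set = {0ced5d9, ad21524, b3e60a1, bbe3560}.
That is 4 commits.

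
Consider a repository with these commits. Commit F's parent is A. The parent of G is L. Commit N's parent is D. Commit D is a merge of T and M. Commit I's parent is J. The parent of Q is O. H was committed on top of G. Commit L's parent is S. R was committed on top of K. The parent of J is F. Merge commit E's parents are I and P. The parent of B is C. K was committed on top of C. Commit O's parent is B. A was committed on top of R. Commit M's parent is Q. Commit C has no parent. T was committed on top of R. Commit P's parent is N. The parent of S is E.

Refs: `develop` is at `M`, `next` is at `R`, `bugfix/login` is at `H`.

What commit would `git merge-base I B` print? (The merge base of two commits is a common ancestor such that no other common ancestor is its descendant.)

C

Ancestors of I: {A, C, F, I, J, K, R}.
Ancestors of B: {B, C}.
Common ancestors: {C}.
The only common ancestor is C, so it is the merge base.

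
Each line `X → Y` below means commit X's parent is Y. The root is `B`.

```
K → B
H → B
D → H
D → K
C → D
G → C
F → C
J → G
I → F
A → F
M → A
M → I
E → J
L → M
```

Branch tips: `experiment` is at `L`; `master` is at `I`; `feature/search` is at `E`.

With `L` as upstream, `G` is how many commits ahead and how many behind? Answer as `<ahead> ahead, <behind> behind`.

1 ahead, 5 behind

Reachable from G: {B, C, D, G, H, K}.
Reachable from L: {A, B, C, D, F, H, I, K, L, M}.
Only in G's history (ahead): {G} — 1.
Only in L's history (behind): {A, F, I, L, M} — 5.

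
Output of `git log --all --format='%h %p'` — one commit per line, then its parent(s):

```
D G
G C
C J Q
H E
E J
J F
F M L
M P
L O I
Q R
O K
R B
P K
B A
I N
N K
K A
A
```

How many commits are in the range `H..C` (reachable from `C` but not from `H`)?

4

Reachable from C: {A, B, C, F, I, J, K, L, M, N, O, P, Q, R}.
Reachable from H: {A, E, F, H, I, J, K, L, M, N, O, P}.
In C's history but not H's: {B, C, Q, R} — 4 commits.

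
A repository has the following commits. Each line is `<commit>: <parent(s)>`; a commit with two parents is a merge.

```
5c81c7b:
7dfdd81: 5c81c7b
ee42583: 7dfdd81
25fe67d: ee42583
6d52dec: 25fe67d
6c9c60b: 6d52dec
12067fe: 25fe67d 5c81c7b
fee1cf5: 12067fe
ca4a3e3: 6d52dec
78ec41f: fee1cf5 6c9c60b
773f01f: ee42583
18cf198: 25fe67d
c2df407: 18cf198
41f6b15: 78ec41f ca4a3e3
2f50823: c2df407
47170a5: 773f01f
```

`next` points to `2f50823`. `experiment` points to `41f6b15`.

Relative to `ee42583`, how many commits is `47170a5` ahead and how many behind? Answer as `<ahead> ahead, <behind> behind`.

2 ahead, 0 behind

Reachable from 47170a5: {47170a5, 5c81c7b, 773f01f, 7dfdd81, ee42583}.
Reachable from ee42583: {5c81c7b, 7dfdd81, ee42583}.
Only in 47170a5's history (ahead): {47170a5, 773f01f} — 2.
Only in ee42583's history (behind): {} — 0.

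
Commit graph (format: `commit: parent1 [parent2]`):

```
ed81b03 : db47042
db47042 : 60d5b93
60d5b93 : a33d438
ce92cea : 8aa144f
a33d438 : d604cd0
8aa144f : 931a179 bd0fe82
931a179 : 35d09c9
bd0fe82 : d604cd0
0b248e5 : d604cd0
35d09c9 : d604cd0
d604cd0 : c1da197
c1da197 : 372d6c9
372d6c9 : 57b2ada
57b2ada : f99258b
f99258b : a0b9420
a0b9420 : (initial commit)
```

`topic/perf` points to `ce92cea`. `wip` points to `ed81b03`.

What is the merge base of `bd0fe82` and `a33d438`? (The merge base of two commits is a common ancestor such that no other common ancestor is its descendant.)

d604cd0

Ancestors of bd0fe82: {372d6c9, 57b2ada, a0b9420, bd0fe82, c1da197, d604cd0, f99258b}.
Ancestors of a33d438: {372d6c9, 57b2ada, a0b9420, a33d438, c1da197, d604cd0, f99258b}.
Common ancestors: {372d6c9, 57b2ada, a0b9420, c1da197, d604cd0, f99258b}.
Among these, d604cd0 is not an ancestor of any other common ancestor — it is the merge base.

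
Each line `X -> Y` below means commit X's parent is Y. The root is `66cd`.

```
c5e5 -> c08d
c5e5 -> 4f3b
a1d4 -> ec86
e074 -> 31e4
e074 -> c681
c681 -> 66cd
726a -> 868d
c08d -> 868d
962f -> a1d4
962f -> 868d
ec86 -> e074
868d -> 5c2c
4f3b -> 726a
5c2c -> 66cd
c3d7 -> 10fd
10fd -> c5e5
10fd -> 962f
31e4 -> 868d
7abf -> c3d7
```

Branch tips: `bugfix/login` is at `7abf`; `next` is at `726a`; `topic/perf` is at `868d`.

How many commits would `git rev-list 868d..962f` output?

Reachable from 962f: {31e4, 5c2c, 66cd, 868d, 962f, a1d4, c681, e074, ec86}.
Reachable from 868d: {5c2c, 66cd, 868d}.
In 962f's history but not 868d's: {31e4, 962f, a1d4, c681, e074, ec86} — 6 commits.

6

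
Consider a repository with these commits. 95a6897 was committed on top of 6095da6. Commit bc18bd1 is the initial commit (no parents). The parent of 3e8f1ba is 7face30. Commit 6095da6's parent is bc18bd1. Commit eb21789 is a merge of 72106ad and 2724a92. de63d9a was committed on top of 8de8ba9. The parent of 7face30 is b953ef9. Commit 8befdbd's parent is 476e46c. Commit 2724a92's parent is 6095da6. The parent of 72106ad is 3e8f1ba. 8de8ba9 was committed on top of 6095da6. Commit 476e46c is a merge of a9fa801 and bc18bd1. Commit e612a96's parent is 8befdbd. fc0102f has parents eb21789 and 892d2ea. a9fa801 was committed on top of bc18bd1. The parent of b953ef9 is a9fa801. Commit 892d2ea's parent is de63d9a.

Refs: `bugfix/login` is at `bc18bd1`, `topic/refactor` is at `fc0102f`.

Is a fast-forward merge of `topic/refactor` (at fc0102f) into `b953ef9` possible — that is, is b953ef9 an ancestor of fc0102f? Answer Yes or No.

Yes

A fast-forward from b953ef9 to fc0102f is possible iff b953ef9 is an ancestor of fc0102f.
Ancestors of fc0102f: {2724a92, 3e8f1ba, 6095da6, 72106ad, 7face30, 892d2ea, 8de8ba9, a9fa801, b953ef9, bc18bd1, de63d9a, eb21789, fc0102f}.
b953ef9 is among them, so fast-forward is possible.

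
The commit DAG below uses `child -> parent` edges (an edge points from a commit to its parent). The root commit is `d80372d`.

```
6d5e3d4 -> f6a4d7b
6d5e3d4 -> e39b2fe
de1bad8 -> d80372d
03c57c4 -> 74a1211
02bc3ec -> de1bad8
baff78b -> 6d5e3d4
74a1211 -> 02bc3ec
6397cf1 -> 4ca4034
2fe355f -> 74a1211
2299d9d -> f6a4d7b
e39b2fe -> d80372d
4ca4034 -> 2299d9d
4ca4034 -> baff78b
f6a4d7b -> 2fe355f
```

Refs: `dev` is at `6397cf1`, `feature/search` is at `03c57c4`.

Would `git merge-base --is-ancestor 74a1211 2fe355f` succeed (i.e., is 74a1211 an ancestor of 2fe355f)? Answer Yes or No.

Yes

Ancestors of 2fe355f (commits reachable by following parents): {02bc3ec, 2fe355f, 74a1211, d80372d, de1bad8}.
74a1211 is in that set, so it is an ancestor of 2fe355f.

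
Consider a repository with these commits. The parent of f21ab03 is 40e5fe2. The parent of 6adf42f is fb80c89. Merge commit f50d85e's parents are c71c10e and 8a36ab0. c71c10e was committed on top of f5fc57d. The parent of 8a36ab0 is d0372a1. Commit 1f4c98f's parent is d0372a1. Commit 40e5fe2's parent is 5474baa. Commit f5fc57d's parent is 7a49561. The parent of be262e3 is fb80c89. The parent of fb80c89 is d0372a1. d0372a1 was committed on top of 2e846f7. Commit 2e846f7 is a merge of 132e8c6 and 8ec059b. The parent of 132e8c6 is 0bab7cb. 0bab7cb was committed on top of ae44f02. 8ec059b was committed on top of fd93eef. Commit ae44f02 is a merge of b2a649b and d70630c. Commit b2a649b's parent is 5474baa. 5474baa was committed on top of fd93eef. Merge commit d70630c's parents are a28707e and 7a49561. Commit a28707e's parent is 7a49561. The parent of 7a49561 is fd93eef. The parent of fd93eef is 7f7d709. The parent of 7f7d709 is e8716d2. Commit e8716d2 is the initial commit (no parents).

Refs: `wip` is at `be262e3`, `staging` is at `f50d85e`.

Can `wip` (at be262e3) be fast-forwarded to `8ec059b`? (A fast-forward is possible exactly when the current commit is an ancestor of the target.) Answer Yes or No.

No

A fast-forward from be262e3 to 8ec059b is possible iff be262e3 is an ancestor of 8ec059b.
Ancestors of 8ec059b: {7f7d709, 8ec059b, e8716d2, fd93eef}.
be262e3 is not among them, so fast-forward is not possible.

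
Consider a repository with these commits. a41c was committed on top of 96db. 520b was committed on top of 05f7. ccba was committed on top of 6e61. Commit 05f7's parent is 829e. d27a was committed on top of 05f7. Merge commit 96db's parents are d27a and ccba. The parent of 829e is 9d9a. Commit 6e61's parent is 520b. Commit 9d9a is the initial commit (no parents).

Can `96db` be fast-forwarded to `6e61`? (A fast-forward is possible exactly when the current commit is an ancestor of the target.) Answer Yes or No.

A fast-forward from 96db to 6e61 is possible iff 96db is an ancestor of 6e61.
Ancestors of 6e61: {05f7, 520b, 6e61, 829e, 9d9a}.
96db is not among them, so fast-forward is not possible.

No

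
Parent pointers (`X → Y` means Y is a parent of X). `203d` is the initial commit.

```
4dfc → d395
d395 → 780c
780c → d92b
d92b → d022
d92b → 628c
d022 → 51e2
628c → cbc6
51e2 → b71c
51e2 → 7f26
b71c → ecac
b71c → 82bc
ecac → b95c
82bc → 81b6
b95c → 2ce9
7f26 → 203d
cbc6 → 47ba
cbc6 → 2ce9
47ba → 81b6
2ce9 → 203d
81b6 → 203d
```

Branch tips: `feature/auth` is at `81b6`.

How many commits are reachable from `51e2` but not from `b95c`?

6

Reachable from 51e2: {203d, 2ce9, 51e2, 7f26, 81b6, 82bc, b71c, b95c, ecac}.
Reachable from b95c: {203d, 2ce9, b95c}.
In 51e2's history but not b95c's: {51e2, 7f26, 81b6, 82bc, b71c, ecac} — 6 commits.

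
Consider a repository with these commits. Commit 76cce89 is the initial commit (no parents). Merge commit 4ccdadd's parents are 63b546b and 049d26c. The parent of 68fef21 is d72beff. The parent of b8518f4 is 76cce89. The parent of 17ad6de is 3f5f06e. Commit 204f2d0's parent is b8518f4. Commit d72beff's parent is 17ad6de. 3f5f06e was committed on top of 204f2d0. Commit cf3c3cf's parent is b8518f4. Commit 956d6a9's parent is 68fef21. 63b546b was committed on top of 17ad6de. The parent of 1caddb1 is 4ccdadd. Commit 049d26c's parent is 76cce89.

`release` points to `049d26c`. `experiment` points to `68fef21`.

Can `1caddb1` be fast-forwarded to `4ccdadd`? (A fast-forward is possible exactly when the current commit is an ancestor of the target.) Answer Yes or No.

No

A fast-forward from 1caddb1 to 4ccdadd is possible iff 1caddb1 is an ancestor of 4ccdadd.
Ancestors of 4ccdadd: {049d26c, 17ad6de, 204f2d0, 3f5f06e, 4ccdadd, 63b546b, 76cce89, b8518f4}.
1caddb1 is not among them, so fast-forward is not possible.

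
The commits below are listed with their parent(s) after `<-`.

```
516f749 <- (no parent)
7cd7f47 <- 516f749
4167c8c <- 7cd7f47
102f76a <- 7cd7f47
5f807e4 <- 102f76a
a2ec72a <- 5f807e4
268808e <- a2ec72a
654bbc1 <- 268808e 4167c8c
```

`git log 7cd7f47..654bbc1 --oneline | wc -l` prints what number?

Reachable from 654bbc1: {102f76a, 268808e, 4167c8c, 516f749, 5f807e4, 654bbc1, 7cd7f47, a2ec72a}.
Reachable from 7cd7f47: {516f749, 7cd7f47}.
In 654bbc1's history but not 7cd7f47's: {102f76a, 268808e, 4167c8c, 5f807e4, 654bbc1, a2ec72a} — 6 commits.

6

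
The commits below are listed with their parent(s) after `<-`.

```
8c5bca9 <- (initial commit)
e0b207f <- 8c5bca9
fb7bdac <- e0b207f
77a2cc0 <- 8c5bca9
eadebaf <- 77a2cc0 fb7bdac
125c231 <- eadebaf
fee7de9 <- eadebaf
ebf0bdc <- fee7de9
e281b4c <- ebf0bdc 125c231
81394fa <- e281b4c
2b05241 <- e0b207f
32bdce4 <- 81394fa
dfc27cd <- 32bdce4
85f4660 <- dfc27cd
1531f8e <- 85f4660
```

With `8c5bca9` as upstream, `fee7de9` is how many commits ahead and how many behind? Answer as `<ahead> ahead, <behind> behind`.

5 ahead, 0 behind

Reachable from fee7de9: {77a2cc0, 8c5bca9, e0b207f, eadebaf, fb7bdac, fee7de9}.
Reachable from 8c5bca9: {8c5bca9}.
Only in fee7de9's history (ahead): {77a2cc0, e0b207f, eadebaf, fb7bdac, fee7de9} — 5.
Only in 8c5bca9's history (behind): {} — 0.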